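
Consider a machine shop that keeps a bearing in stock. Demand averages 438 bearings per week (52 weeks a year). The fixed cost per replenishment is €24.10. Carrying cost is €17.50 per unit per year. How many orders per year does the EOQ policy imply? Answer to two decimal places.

Annual demand D = 438 × 52 = 22,776.
Q* = √(2DS/H) = √(2 × 22,776 × 24.1 / 17.5) ≈ 250.46.
Orders per year = D / Q* = 22,776 / 250.46 ≈ 90.936.

N ≈ 90.94 orders per year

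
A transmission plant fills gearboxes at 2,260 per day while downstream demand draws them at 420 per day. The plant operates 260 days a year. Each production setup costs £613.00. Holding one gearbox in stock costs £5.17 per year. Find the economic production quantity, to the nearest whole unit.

Q* ≈ 5,640 gearboxes

Annual demand D = 420 × 260 = 109,200.
Production build-up factor (1 − d/p) = 1 − 420/2,260 = 0.8142.
Q* = √(2DS / (H(1 − d/p))) = √(2 × 109,200 × 613 / (5.17 × 0.8142)).
= √(133,879,200 / 4.2092) ≈ 5639.708.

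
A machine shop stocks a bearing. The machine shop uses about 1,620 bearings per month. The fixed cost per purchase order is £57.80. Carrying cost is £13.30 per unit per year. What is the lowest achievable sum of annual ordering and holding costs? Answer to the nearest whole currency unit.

TC* ≈ £5,467

Annual demand D = 1,620 × 12 = 19,440.
The optimal lot size = √(2DS/H) = √(2 × 19,440 × 57.8 / 13.3) ≈ 411.06.
At Q*, ordering cost (D/Q*)S equals holding cost (Q*/2)H, each = √(DSH/2).
Minimum total = √(2DSH) = √(2 × 19,440 × 57.8 × 13.3) ≈ 5467.048.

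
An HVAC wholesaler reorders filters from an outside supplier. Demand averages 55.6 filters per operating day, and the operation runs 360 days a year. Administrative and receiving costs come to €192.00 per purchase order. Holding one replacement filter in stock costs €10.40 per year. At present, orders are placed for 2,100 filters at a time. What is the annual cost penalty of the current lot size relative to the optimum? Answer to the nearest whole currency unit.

Extra cost ≈ €3,809 per year

Annual demand D = 55.6 × 360 = 20,016.
EOQ = √(2DS/H) = √(2 × 20,016 × 192 / 10.4) ≈ 859.68.
Cost at Q* = (D/Q*)S + (Q*/2)H = √(2DSH) ≈ €8,940.69.
Cost at Q = 2,100: (20,016/2,100)×192 + (2,100/2)×10.4 = €1,830.03 + €10,920.00 = €12,750.03.
Excess = €12,750.03 − €8,940.69 = €3,809.35.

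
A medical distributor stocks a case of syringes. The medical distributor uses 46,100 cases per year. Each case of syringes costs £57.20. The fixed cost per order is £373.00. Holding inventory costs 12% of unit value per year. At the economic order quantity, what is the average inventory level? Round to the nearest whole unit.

Average inventory ≈ 1,119 cases

Holding cost H = 0.12 × £57.20 = £6.8640 per unit per year.
EOQ = √(2DS/H) = √(2 × 46,100 × 373 / 6.864) ≈ 2238.37.
Average inventory = Q*/2 ≈ 2238.37 / 2 = 1119.183.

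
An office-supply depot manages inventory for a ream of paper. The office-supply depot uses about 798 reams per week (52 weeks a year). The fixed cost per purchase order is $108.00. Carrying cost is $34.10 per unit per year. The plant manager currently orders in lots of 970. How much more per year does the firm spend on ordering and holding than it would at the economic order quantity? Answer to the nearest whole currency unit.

Extra cost ≈ $3,676 per year

Annual demand D = 798 × 52 = 41,496.
EOQ = √(2DS/H) = √(2 × 41,496 × 108 / 34.1) ≈ 512.69.
Cost at Q* = (D/Q*)S + (Q*/2)H = √(2DSH) ≈ $17,482.65.
Cost at Q = 970: (41,496/970)×108 + (970/2)×34.1 = $4,620.17 + $16,538.50 = $21,158.67.
Excess = $21,158.67 − $17,482.65 = $3,676.03.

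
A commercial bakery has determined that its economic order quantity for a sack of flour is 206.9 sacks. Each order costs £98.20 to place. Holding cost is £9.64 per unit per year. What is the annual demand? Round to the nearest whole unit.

D ≈ 2,101 sacks per year

Invert the EOQ relation Q*² = 2DS/H.
From Q* = √(2DS/H): D = Q*²H / (2S) = 206.9² × 9.64 / (2 × 98.2) = 2101.147.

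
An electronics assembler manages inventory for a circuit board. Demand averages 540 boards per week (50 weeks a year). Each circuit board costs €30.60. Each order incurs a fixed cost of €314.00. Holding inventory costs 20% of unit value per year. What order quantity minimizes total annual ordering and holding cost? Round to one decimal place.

Annual demand D = 540 × 50 = 27,000.
Holding cost H = 0.20 × €30.60 = €6.1200 per unit per year.
EOQ = √(2DS / H) = √(2 × 27,000 × 314 / 6.12).
= √(16,956,000 / 6.12) = √2,770,588.2353 ≈ 1664.508.

Q* ≈ 1,664.5 boards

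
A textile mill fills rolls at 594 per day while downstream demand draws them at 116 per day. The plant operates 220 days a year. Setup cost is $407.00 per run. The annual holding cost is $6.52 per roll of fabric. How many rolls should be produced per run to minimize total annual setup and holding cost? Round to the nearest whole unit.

Annual demand D = 116 × 220 = 25,520.
Production build-up factor (1 − d/p) = 1 − 116/594 = 0.8047.
Q* = √(2DS / (H(1 − d/p))) = √(2 × 25,520 × 407 / (6.52 × 0.8047)).
= √(20,773,280 / 5.2467) ≈ 1989.794.

Q* ≈ 1,990 rolls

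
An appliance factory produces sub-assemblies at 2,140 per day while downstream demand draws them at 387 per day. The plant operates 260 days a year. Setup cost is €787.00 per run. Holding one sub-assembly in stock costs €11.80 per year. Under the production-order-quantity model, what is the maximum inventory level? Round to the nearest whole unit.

I_max ≈ 3,316 sub-assemblies

Annual demand D = 387 × 260 = 100,620.
Production build-up factor (1 − d/p) = 1 − 387/2,140 = 0.8192.
Q* = √(2DS / (H(1 − d/p))) = √(2 × 100,620 × 787 / (11.8 × 0.8192)).
= √(158,375,880 / 9.6661) ≈ 4047.804.
Maximum inventory = Q*(1 − d/p) = 4047.804 × 0.8192 ≈ 3315.794.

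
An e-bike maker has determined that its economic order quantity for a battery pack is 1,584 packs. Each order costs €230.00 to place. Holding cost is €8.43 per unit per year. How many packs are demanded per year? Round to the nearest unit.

Invert the EOQ relation Q*² = 2DS/H.
From Q* = √(2DS/H): D = Q*²H / (2S) = 1,584² × 8.43 / (2 × 230) = 45981.178.

D ≈ 45,981 packs per year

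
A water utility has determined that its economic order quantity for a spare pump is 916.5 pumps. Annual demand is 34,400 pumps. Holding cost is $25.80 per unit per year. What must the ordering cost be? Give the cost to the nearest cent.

S ≈ $314.99

Invert the EOQ relation Q*² = 2DS/H.
From Q* = √(2DS/H): S = Q*²H / (2D) = 916.5² × 25.8 / (2 × 34,400) = 314.9896.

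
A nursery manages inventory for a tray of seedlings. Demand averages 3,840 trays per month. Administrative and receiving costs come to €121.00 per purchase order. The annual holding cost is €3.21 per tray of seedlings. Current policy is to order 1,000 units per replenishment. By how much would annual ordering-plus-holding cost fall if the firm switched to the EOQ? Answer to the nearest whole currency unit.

Annual demand D = 3,840 × 12 = 46,080.
EOQ = √(2DS/H) = √(2 × 46,080 × 121 / 3.21) ≈ 1863.85.
Cost at Q* = (D/Q*)S + (Q*/2)H = √(2DSH) ≈ €5,982.96.
Cost at Q = 1,000: (46,080/1,000)×121 + (1,000/2)×3.21 = €5,575.68 + €1,605.00 = €7,180.68.
Excess = €7,180.68 − €5,982.96 = €1,197.72.

Extra cost ≈ €1,198 per year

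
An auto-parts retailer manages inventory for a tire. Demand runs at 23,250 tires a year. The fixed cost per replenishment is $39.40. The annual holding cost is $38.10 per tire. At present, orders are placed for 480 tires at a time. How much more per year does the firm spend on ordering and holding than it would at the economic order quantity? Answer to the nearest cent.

EOQ = √(2DS/H) = √(2 × 23,250 × 39.4 / 38.1) ≈ 219.29.
Cost at Q* = (D/Q*)S + (Q*/2)H = √(2DSH) ≈ $8,354.82.
Cost at Q = 480: (23,250/480)×39.4 + (480/2)×38.1 = $1,908.44 + $9,144.00 = $11,052.44.
Excess = $11,052.44 − $8,354.82 = $2,697.62.

Extra cost ≈ $2,697.62 per year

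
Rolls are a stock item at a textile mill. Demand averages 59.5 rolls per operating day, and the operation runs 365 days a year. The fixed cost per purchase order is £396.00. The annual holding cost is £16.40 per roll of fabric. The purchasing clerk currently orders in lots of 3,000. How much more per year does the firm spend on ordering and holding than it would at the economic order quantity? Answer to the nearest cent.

Annual demand D = 59.5 × 365 = 21,717.5.
EOQ = √(2DS/H) = √(2 × 21,717.5 × 396 / 16.4) ≈ 1024.11.
Cost at Q* = (D/Q*)S + (Q*/2)H = √(2DSH) ≈ £16,795.36.
Cost at Q = 3,000: (21,717.5/3,000)×396 + (3,000/2)×16.4 = £2,866.71 + £24,600.00 = £27,466.71.
Excess = £27,466.71 − £16,795.36 = £10,671.35.

Extra cost ≈ £10,671.35 per year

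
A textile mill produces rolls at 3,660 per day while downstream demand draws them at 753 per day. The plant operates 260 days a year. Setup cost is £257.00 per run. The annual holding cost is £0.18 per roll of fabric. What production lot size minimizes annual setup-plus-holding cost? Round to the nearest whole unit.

Q* ≈ 26,531 rolls

Annual demand D = 753 × 260 = 195,780.
Production build-up factor (1 − d/p) = 1 − 753/3,660 = 0.7943.
Q* = √(2DS / (H(1 − d/p))) = √(2 × 195,780 × 257 / (0.18 × 0.7943)).
= √(100,630,920 / 0.143) ≈ 26530.626.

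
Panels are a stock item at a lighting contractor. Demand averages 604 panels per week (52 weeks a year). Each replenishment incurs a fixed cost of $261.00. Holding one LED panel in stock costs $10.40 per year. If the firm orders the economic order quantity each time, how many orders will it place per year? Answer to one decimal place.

Annual demand D = 604 × 52 = 31,408.
Q* = √(2DS/H) = √(2 × 31,408 × 261 / 10.4) ≈ 1255.56.
Orders per year = D / Q* = 31,408 / 1255.56 ≈ 25.015.

N ≈ 25.0 orders per year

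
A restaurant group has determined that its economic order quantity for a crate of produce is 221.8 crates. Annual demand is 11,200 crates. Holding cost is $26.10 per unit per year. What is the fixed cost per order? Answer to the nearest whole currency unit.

The basic EOQ model gives Q* = √(2DS/H); rearrange for the unknown.
From Q* = √(2DS/H): S = Q*²H / (2D) = 221.8² × 26.1 / (2 × 11,200) = 57.3212.

S ≈ $57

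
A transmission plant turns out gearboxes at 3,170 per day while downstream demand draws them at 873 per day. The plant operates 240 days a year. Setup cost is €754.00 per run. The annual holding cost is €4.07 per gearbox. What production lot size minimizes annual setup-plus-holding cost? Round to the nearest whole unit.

Annual demand D = 873 × 240 = 209,520.
Production build-up factor (1 − d/p) = 1 − 873/3,170 = 0.7246.
Q* = √(2DS / (H(1 − d/p))) = √(2 × 209,520 × 754 / (4.07 × 0.7246)).
= √(315,956,160 / 2.9491) ≈ 10350.596.

Q* ≈ 10,351 gearboxes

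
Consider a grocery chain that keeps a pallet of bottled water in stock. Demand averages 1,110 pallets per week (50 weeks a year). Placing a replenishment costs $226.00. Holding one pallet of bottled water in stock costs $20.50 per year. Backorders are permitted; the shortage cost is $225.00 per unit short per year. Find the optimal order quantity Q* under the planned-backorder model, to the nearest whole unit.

Annual demand D = 1,110 × 50 = 55,500.
With planned backorders, Q* = √(2DS/H) · √((H+B)/B).
√(2DS/H) = √(2 × 55,500 × 226 / 20.5) = 1106.213.
√((H+B)/B) = √((20.5+225)/225) = 1.0446.
Q* ≈ 1155.509.

Q* ≈ 1,156 pallets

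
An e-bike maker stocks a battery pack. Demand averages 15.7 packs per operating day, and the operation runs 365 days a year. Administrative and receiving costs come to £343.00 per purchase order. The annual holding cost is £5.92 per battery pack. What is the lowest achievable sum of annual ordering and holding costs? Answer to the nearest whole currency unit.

Annual demand D = 15.7 × 365 = 5,730.5.
Q* = √(2DS/H) = √(2 × 5,730.5 × 343 / 5.92) ≈ 814.89.
At the optimum the two cost components are equal, so total cost = 2·(Q*/2)H = Q*·H.
Minimum total = √(2DSH) = √(2 × 5,730.5 × 343 × 5.92) ≈ 4824.132.

TC* ≈ £4,824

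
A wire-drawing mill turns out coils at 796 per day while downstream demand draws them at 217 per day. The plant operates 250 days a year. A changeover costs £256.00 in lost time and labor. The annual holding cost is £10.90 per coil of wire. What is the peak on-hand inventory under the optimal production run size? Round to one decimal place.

Annual demand D = 217 × 250 = 54,250.
Production build-up factor (1 − d/p) = 1 − 217/796 = 0.7274.
Q* = √(2DS / (H(1 − d/p))) = √(2 × 54,250 × 256 / (10.9 × 0.7274)).
= √(27,776,000 / 7.9285) ≈ 1871.711.
Maximum inventory = Q*(1 − d/p) = 1871.711 × 0.7274 ≈ 1361.458.

I_max ≈ 1,361.5 coils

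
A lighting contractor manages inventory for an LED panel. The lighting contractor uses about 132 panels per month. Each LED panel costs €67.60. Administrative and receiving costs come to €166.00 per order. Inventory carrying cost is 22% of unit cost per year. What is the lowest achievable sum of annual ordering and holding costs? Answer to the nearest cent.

Annual demand D = 132 × 12 = 1,584.
Holding cost H = 0.22 × €67.60 = €14.8720 per unit per year.
The optimal lot size = √(2DS/H) = √(2 × 1,584 × 166 / 14.872) ≈ 188.05.
At the optimum the two cost components are equal, so total cost = 2·(Q*/2)H = Q*·H.
Minimum total = √(2DSH) = √(2 × 1,584 × 166 × 14.872) ≈ 2796.606.

TC* ≈ €2,796.61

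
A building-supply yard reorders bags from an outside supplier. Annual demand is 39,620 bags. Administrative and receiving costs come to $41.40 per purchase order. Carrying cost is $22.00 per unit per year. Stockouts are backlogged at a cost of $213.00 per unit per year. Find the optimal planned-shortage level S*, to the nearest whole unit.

S* ≈ 38 bags

With planned backorders, Q* = √(2DS/H) · √((H+B)/B).
√(2DS/H) = √(2 × 39,620 × 41.4 / 22) = 386.154.
√((H+B)/B) = √((22+213)/213) = 1.0504.
Q* ≈ 405.607.
S* = Q* · H/(H+B) = 405.607 × 22/235 ≈ 37.972.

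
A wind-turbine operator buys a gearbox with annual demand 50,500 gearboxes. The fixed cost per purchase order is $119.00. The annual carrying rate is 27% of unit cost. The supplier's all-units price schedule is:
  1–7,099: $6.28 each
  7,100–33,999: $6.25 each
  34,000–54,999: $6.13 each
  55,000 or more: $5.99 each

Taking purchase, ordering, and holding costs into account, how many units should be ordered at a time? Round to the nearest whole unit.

Q* ≈ 2,662 gearboxes

Holding cost per unit per year at price C is H = 0.27·C.
For each price level, check whether its EOQ is feasible; otherwise the best quantity at that price is the breakpoint.
EOQ at $6.28 = 2662.4 (feasible in tier 1): TC = 50,500×$6.28 + (50,500/2662.4)×119 + (2662.4/2)×0.27×$6.28 = $321,654.36.
EOQ at $6.25 = 2668.8 < 7100, so use break Q=7100: TC = 50,500×$6.25 + (50,500/7100.0)×119 + (7100.0/2)×0.27×$6.25 = $322,462.03.
EOQ at $6.13 = 2694.8 < 34000, so use break Q=34000: TC = 50,500×$6.13 + (50,500/34000.0)×119 + (34000.0/2)×0.27×$6.13 = $337,878.45.
EOQ at $5.99 = 2726.1 < 55000, so use break Q=55000: TC = 50,500×$5.99 + (50,500/55000.0)×119 + (55000.0/2)×0.27×$5.99 = $347,080.01.
Lowest total cost is $321,654.36 at Q = 2662.4.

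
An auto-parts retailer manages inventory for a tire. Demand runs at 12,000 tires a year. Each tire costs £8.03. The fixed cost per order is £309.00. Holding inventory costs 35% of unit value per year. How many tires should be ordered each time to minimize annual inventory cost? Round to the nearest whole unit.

Q* ≈ 1,624 tires

Holding cost H = 0.35 × £8.03 = £2.8105 per unit per year.
EOQ = √(2DS / H) = √(2 × 12,000 × 309 / 2.8105).
= √(7,416,000 / 2.8105) = √2,638,676.3921 ≈ 1624.400.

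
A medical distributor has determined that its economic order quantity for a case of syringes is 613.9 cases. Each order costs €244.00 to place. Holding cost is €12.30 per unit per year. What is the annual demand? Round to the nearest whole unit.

D ≈ 9,499 cases per year

Squaring Q* = √(2DS/H) gives Q*² = 2DS/H.
From Q* = √(2DS/H): D = Q*²H / (2S) = 613.9² × 12.3 / (2 × 244) = 9499.058.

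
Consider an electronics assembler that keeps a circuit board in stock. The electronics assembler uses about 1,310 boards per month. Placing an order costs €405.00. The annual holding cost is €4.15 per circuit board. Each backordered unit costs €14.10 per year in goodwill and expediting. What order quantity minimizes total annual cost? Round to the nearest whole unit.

Q* ≈ 1,993 boards

Annual demand D = 1,310 × 12 = 15,720.
With planned backorders, Q* = √(2DS/H) · √((H+B)/B).
√(2DS/H) = √(2 × 15,720 × 405 / 4.15) = 1751.640.
√((H+B)/B) = √((4.15+14.1)/14.1) = 1.1377.
Q* ≈ 1992.813.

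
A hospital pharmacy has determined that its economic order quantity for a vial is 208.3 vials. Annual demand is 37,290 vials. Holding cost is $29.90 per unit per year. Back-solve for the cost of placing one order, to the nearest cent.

S ≈ $17.40

The basic EOQ model gives Q* = √(2DS/H); rearrange for the unknown.
From Q* = √(2DS/H): S = Q*²H / (2D) = 208.3² × 29.9 / (2 × 37,290) = 17.3951.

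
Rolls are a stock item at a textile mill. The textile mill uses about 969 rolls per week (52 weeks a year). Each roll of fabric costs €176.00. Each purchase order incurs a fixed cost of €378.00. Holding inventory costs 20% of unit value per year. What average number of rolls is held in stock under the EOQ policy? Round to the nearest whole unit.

Annual demand D = 969 × 52 = 50,388.
Holding cost H = 0.20 × €176.00 = €35.2000 per unit per year.
EOQ = √(2DS/H) = √(2 × 50,388 × 378 / 35.2) ≈ 1040.29.
Average inventory = Q*/2 ≈ 1040.29 / 2 = 520.143.

Average inventory ≈ 520 rolls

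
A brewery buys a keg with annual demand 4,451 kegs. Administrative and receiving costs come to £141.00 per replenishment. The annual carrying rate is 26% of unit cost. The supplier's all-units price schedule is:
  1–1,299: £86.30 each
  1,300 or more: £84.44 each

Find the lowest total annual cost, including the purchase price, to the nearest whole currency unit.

Holding cost per unit per year at price C is H = 0.26·C.
For each price level, check whether its EOQ is feasible; otherwise the best quantity at that price is the breakpoint.
EOQ at £86.30 = 236.5 (feasible in tier 1): TC = 4,451×£86.30 + (4,451/236.5)×141 + (236.5/2)×0.26×£86.30 = £389,428.26.
EOQ at £84.44 = 239.1 < 1300, so use break Q=1300: TC = 4,451×£84.44 + (4,451/1300.0)×141 + (1300.0/2)×0.26×£84.44 = £390,595.56.
Lowest total cost among the candidates is at Q = 236.5.

TC* ≈ £389,428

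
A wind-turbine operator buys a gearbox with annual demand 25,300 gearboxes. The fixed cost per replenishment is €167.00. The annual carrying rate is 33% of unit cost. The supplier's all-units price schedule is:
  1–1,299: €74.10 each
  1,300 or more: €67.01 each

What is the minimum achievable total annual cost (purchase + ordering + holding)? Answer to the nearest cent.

Holding cost per unit per year at price C is H = 0.33·C.
Evaluate total cost at each tier's feasible EOQ or, if the EOQ is below the tier, at the tier's minimum quantity.
EOQ at €74.10 = 587.9 (feasible in tier 1): TC = 25,300×€74.10 + (25,300/587.9)×167 + (587.9/2)×0.33×€74.10 = €1,889,104.73.
EOQ at €67.01 = 618.2 < 1300, so use break Q=1300: TC = 25,300×€67.01 + (25,300/1300.0)×167 + (1300.0/2)×0.33×€67.01 = €1,712,976.72.
Lowest total cost among the candidates is at Q = 1300.0.

TC* ≈ €1,712,976.72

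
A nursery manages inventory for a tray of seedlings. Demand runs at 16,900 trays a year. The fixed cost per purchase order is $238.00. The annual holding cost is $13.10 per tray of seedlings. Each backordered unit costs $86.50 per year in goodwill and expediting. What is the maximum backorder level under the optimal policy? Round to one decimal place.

S* ≈ 110.6 trays

With planned backorders, Q* = √(2DS/H) · √((H+B)/B).
√(2DS/H) = √(2 × 16,900 × 238 / 13.1) = 783.630.
√((H+B)/B) = √((13.1+86.5)/86.5) = 1.0731.
Q* ≈ 840.878.
S* = Q* · H/(H+B) = 840.878 × 13.1/99.6 ≈ 110.597.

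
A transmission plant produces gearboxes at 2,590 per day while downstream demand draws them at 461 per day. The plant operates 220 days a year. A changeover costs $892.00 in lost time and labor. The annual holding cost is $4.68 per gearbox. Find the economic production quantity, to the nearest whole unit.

Annual demand D = 461 × 220 = 101,420.
Production build-up factor (1 − d/p) = 1 − 461/2,590 = 0.8220.
Q* = √(2DS / (H(1 − d/p))) = √(2 × 101,420 × 892 / (4.68 × 0.8220)).
= √(180,933,280 / 3.847) ≈ 6858.014.

Q* ≈ 6,858 gearboxes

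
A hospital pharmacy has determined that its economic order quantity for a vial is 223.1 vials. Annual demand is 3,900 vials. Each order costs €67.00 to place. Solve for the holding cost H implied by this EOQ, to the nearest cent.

Squaring Q* = √(2DS/H) gives Q*² = 2DS/H.
From Q* = √(2DS/H): H = 2DS / Q*² = 2 × 3,900 × 67 / 223.1² = 10.4995.

H ≈ €10.50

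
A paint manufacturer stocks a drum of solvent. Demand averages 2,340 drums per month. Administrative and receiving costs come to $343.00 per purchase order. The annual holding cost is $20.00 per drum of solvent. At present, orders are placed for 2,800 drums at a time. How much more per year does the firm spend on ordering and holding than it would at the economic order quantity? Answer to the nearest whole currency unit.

Annual demand D = 2,340 × 12 = 28,080.
EOQ = √(2DS/H) = √(2 × 28,080 × 343 / 20) ≈ 981.40.
Cost at Q* = (D/Q*)S + (Q*/2)H = √(2DSH) ≈ $19,627.98.
Cost at Q = 2,800: (28,080/2,800)×343 + (2,800/2)×20 = $3,439.80 + $28,000.00 = $31,439.80.
Excess = $31,439.80 − $19,627.98 = $11,811.82.

Extra cost ≈ $11,812 per year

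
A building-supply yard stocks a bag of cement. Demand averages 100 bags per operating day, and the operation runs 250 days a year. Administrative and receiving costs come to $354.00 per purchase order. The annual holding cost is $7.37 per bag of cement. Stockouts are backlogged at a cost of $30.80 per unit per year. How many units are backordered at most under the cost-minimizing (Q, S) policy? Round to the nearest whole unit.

Annual demand D = 100 × 250 = 25,000.
With planned backorders, Q* = √(2DS/H) · √((H+B)/B).
√(2DS/H) = √(2 × 25,000 × 354 / 7.37) = 1549.719.
√((H+B)/B) = √((7.37+30.8)/30.8) = 1.1132.
Q* ≈ 1725.197.
S* = Q* · H/(H+B) = 1725.197 × 7.37/38.17 ≈ 333.107.

S* ≈ 333 bags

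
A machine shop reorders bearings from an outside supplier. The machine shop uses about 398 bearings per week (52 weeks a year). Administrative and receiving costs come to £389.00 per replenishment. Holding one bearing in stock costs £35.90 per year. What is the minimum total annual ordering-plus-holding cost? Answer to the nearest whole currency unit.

Annual demand D = 398 × 52 = 20,696.
EOQ = √(2DS/H) = √(2 × 20,696 × 389 / 35.9) ≈ 669.71.
At Q*, ordering cost (D/Q*)S equals holding cost (Q*/2)H, each = √(DSH/2).
Minimum total = √(2DSH) = √(2 × 20,696 × 389 × 35.9) ≈ 24042.534.

TC* ≈ £24,043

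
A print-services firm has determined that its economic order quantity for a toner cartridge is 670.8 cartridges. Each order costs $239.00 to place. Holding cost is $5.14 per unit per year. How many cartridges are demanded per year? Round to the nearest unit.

D ≈ 4,839 cartridges per year

Invert the EOQ relation Q*² = 2DS/H.
From Q* = √(2DS/H): D = Q*²H / (2S) = 670.8² × 5.14 / (2 × 239) = 4838.618.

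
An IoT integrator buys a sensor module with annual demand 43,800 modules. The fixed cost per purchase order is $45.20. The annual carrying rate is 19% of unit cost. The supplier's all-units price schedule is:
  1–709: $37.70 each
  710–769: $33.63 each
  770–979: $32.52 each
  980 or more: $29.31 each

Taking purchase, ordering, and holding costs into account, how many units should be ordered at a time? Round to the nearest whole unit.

Q* ≈ 980 modules

Holding cost per unit per year at price C is H = 0.19·C.
Candidates are each tier's EOQ (if it falls in that tier) and each price-break quantity.
Tier 1 ($37.70): EOQ = 743.5 exceeds tier's upper bound 709, so this tier is dominated.
Tier 2 ($33.63): EOQ = 787.2 exceeds tier's upper bound 769, so this tier is dominated.
EOQ at $32.52 = 800.5 (feasible in tier 3): TC = 43,800×$32.52 + (43,800/800.5)×45.2 + (800.5/2)×0.19×$32.52 = $1,429,322.22.
EOQ at $29.31 = 843.2 < 980, so use break Q=980: TC = 43,800×$29.31 + (43,800/980.0)×45.2 + (980.0/2)×0.19×$29.31 = $1,288,526.92.
Lowest total cost is $1,288,526.92 at Q = 980.0.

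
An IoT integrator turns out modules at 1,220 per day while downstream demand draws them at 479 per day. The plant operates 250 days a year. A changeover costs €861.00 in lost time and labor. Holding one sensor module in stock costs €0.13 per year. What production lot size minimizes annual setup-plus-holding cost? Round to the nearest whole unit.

Annual demand D = 479 × 250 = 119,750.
Production build-up factor (1 − d/p) = 1 − 479/1,220 = 0.6074.
Q* = √(2DS / (H(1 − d/p))) = √(2 × 119,750 × 861 / (0.13 × 0.6074)).
= √(206,209,500 / 0.079) ≈ 51103.832.

Q* ≈ 51,104 modules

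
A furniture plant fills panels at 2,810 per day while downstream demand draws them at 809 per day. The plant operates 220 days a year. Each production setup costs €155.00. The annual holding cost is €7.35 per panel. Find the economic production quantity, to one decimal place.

Q* ≈ 3,246.8 panels

Annual demand D = 809 × 220 = 177,980.
Production build-up factor (1 − d/p) = 1 − 809/2,810 = 0.7121.
Q* = √(2DS / (H(1 − d/p))) = √(2 × 177,980 × 155 / (7.35 × 0.7121)).
= √(55,173,800 / 5.2339) ≈ 3246.777.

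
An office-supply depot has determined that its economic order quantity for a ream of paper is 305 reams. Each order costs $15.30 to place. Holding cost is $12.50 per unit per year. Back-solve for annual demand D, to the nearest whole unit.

Invert the EOQ relation Q*² = 2DS/H.
From Q* = √(2DS/H): D = Q*²H / (2S) = 305² × 12.5 / (2 × 15.3) = 38000.408.

D ≈ 38,000 reams per year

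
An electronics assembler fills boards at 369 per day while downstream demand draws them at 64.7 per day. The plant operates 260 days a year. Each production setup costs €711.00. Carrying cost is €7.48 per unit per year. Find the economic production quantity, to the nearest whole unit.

Q* ≈ 1,969 boards

Annual demand D = 64.7 × 260 = 16,822.
Production build-up factor (1 − d/p) = 1 − 64.7/369 = 0.8247.
Q* = √(2DS / (H(1 − d/p))) = √(2 × 16,822 × 711 / (7.48 × 0.8247)).
= √(23,920,884 / 6.1685) ≈ 1969.246.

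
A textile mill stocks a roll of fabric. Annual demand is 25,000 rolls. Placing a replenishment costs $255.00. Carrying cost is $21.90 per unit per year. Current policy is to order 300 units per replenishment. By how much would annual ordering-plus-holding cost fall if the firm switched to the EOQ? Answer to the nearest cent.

EOQ = √(2DS/H) = √(2 × 25,000 × 255 / 21.9) ≈ 763.01.
Cost at Q* = (D/Q*)S + (Q*/2)H = √(2DSH) ≈ $16,710.03.
Cost at Q = 300: (25,000/300)×255 + (300/2)×21.9 = $21,250.00 + $3,285.00 = $24,535.00.
Excess = $24,535.00 − $16,710.03 = $7,824.97.

Extra cost ≈ $7,824.97 per year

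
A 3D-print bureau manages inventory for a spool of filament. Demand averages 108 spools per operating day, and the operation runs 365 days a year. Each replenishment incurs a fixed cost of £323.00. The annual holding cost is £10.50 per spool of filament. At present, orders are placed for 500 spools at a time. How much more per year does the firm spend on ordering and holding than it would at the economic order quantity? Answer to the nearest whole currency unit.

Annual demand D = 108 × 365 = 39,420.
EOQ = √(2DS/H) = √(2 × 39,420 × 323 / 10.5) ≈ 1557.33.
Cost at Q* = (D/Q*)S + (Q*/2)H = √(2DSH) ≈ £16,351.94.
Cost at Q = 500: (39,420/500)×323 + (500/2)×10.5 = £25,465.32 + £2,625.00 = £28,090.32.
Excess = £28,090.32 − £16,351.94 = £11,738.38.

Extra cost ≈ £11,738 per year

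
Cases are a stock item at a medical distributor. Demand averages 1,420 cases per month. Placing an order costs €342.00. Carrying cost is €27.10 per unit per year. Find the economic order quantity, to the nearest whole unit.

Q* ≈ 656 cases

Annual demand D = 1,420 × 12 = 17,040.
EOQ = √(2DS / H) = √(2 × 17,040 × 342 / 27.1).
= √(11,655,360 / 27.1) = √430,087.0849 ≈ 655.810.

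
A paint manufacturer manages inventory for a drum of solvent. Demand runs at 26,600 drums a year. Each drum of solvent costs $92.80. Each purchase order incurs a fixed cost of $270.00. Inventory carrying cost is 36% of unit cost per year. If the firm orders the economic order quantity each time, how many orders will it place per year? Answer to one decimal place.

Holding cost H = 0.36 × $92.80 = $33.4080 per unit per year.
EOQ = √(2DS/H) = √(2 × 26,600 × 270 / 33.408) ≈ 655.71.
Orders per year = D / Q* = 26,600 / 655.71 ≈ 40.567.

N ≈ 40.6 orders per year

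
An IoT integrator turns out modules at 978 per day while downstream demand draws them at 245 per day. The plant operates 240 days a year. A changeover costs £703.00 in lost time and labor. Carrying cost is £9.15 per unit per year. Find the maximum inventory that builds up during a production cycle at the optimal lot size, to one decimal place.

Annual demand D = 245 × 240 = 58,800.
Production build-up factor (1 − d/p) = 1 − 245/978 = 0.7495.
Q* = √(2DS / (H(1 − d/p))) = √(2 × 58,800 × 703 / (9.15 × 0.7495)).
= √(82,672,800 / 6.8578) ≈ 3472.068.
Maximum inventory = Q*(1 − d/p) = 3472.068 × 0.7495 ≈ 2602.276.

I_max ≈ 2,602.3 modules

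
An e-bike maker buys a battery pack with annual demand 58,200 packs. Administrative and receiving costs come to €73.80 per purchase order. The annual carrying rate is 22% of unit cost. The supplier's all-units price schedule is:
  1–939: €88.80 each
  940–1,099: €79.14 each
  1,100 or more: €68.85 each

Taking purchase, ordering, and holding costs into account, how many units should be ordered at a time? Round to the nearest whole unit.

Q* ≈ 1,100 packs

Holding cost per unit per year at price C is H = 0.22·C.
For each price level, check whether its EOQ is feasible; otherwise the best quantity at that price is the breakpoint.
EOQ at €88.80 = 663.1 (feasible in tier 1): TC = 58,200×€88.80 + (58,200/663.1)×73.8 + (663.1/2)×0.22×€88.80 = €5,181,114.55.
EOQ at €79.14 = 702.4 < 940, so use break Q=940: TC = 58,200×€79.14 + (58,200/940.0)×73.8 + (940.0/2)×0.22×€79.14 = €4,618,700.40.
EOQ at €68.85 = 753.1 < 1100, so use break Q=1100: TC = 58,200×€68.85 + (58,200/1100.0)×73.8 + (1100.0/2)×0.22×€68.85 = €4,019,305.54.
Lowest total cost is €4,019,305.54 at Q = 1100.0.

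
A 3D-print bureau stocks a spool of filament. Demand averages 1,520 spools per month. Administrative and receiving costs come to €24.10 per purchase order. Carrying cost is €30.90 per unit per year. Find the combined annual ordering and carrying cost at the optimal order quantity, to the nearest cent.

Annual demand D = 1,520 × 12 = 18,240.
The optimal lot size = √(2DS/H) = √(2 × 18,240 × 24.1 / 30.9) ≈ 168.68.
At Q*, ordering cost (D/Q*)S equals holding cost (Q*/2)H, each = √(DSH/2).
Minimum total = √(2DSH) = √(2 × 18,240 × 24.1 × 30.9) ≈ 5212.129.

TC* ≈ €5,212.13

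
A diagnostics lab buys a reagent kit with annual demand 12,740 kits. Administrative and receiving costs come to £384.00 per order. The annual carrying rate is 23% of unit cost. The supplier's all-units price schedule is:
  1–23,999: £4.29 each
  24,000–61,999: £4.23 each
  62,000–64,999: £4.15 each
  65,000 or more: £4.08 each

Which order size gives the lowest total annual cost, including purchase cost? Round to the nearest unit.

Holding cost per unit per year at price C is H = 0.23·C.
Candidates are each tier's EOQ (if it falls in that tier) and each price-break quantity.
EOQ at £4.29 = 3149.0 (feasible in tier 1): TC = 12,740×£4.29 + (12,740/3149.0)×384 + (3149.0/2)×0.23×£4.29 = £57,761.72.
EOQ at £4.23 = 3171.3 < 24000, so use break Q=24000: TC = 12,740×£4.23 + (12,740/24000.0)×384 + (24000.0/2)×0.23×£4.23 = £65,768.84.
EOQ at £4.15 = 3201.7 < 62000, so use break Q=62000: TC = 12,740×£4.15 + (12,740/62000.0)×384 + (62000.0/2)×0.23×£4.15 = £82,539.41.
EOQ at £4.08 = 3229.0 < 65000, so use break Q=65000: TC = 12,740×£4.08 + (12,740/65000.0)×384 + (65000.0/2)×0.23×£4.08 = £82,552.46.
Lowest total cost is £57,761.72 at Q = 3149.0.

Q* ≈ 3,149 kits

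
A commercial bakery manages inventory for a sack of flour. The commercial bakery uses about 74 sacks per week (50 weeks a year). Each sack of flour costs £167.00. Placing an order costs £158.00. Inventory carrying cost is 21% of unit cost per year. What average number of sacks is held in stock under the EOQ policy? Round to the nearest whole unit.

Average inventory ≈ 91 sacks

Annual demand D = 74 × 50 = 3,700.
Holding cost H = 0.21 × £167.00 = £35.0700 per unit per year.
Q* = √(2DS/H) = √(2 × 3,700 × 158 / 35.07) ≈ 182.59.
Average inventory = Q*/2 ≈ 182.59 / 2 = 91.295.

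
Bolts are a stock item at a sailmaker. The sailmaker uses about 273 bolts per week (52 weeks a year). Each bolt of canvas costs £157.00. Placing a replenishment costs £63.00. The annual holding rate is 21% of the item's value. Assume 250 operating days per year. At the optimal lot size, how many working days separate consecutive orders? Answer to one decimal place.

Annual demand D = 273 × 52 = 14,196.
Holding cost H = 0.21 × £157.00 = £32.9700 per unit per year.
Q* = √(2DS/H) = √(2 × 14,196 × 63 / 32.97) ≈ 232.92.
Cycle time = Q*/D × 250 = 232.92 / 14,196 × 250 ≈ 4.102 days.

T ≈ 4.1 days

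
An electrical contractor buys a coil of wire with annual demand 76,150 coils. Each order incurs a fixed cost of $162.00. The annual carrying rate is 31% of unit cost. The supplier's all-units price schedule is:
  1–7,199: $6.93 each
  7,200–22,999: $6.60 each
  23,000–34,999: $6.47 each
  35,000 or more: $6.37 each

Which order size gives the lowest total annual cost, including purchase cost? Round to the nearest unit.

Q* ≈ 7,200 coils

Holding cost per unit per year at price C is H = 0.31·C.
Evaluate total cost at each tier's feasible EOQ or, if the EOQ is below the tier, at the tier's minimum quantity.
EOQ at $6.93 = 3388.9 (feasible in tier 1): TC = 76,150×$6.93 + (76,150/3388.9)×162 + (3388.9/2)×0.31×$6.93 = $534,999.89.
EOQ at $6.60 = 3472.6 < 7200, so use break Q=7200: TC = 76,150×$6.60 + (76,150/7200.0)×162 + (7200.0/2)×0.31×$6.60 = $511,668.97.
EOQ at $6.47 = 3507.3 < 23000, so use break Q=23000: TC = 76,150×$6.47 + (76,150/23000.0)×162 + (23000.0/2)×0.31×$6.47 = $516,292.41.
EOQ at $6.37 = 3534.7 < 35000, so use break Q=35000: TC = 76,150×$6.37 + (76,150/35000.0)×162 + (35000.0/2)×0.31×$6.37 = $519,985.22.
Lowest total cost is $511,668.97 at Q = 7200.0.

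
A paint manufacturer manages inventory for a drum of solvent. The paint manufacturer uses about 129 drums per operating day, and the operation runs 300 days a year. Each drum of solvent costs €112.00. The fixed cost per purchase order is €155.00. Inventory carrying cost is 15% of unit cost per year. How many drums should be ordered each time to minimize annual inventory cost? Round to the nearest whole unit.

Q* ≈ 845 drums

Annual demand D = 129 × 300 = 38,700.
Holding cost H = 0.15 × €112.00 = €16.8000 per unit per year.
EOQ = √(2DS / H) = √(2 × 38,700 × 155 / 16.8).
= √(11,997,000 / 16.8) = √714,107.1429 ≈ 845.049.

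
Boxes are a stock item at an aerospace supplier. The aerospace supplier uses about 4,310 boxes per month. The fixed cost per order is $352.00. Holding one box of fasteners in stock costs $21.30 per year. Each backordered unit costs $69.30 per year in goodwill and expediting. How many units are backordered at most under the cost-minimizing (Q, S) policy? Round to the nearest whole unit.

S* ≈ 351 boxes

Annual demand D = 4,310 × 12 = 51,720.
With planned backorders, Q* = √(2DS/H) · √((H+B)/B).
√(2DS/H) = √(2 × 51,720 × 352 / 21.3) = 1307.452.
√((H+B)/B) = √((21.3+69.3)/69.3) = 1.1434.
Q* ≈ 1494.938.
S* = Q* · H/(H+B) = 1494.938 × 21.3/90.6 ≈ 351.459.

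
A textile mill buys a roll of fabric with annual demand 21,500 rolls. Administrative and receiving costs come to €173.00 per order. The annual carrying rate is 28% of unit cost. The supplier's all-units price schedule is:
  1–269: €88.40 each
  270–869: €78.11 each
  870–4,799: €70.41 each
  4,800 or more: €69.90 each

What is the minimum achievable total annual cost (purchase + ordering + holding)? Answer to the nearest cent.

Holding cost per unit per year at price C is H = 0.28·C.
Evaluate total cost at each tier's feasible EOQ or, if the EOQ is below the tier, at the tier's minimum quantity.
Tier 1 (€88.40): EOQ = 548.2 exceeds tier's upper bound 269, so this tier is dominated.
EOQ at €78.11 = 583.2 (feasible in tier 2): TC = 21,500×€78.11 + (21,500/583.2)×173 + (583.2/2)×0.28×€78.11 = €1,692,120.27.
EOQ at €70.41 = 614.3 < 870, so use break Q=870: TC = 21,500×€70.41 + (21,500/870.0)×173 + (870.0/2)×0.28×€70.41 = €1,526,666.23.
EOQ at €69.90 = 616.5 < 4800, so use break Q=4800: TC = 21,500×€69.90 + (21,500/4800.0)×173 + (4800.0/2)×0.28×€69.90 = €1,550,597.70.
Lowest total cost among the candidates is at Q = 870.0.

TC* ≈ €1,526,666.23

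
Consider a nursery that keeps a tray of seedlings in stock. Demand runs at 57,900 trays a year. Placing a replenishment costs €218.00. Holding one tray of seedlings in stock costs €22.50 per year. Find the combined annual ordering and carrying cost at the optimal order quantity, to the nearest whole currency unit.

The optimal lot size = √(2DS/H) = √(2 × 57,900 × 218 / 22.5) ≈ 1059.23.
At Q*, ordering cost (D/Q*)S equals holding cost (Q*/2)H, each = √(DSH/2).
Minimum total = √(2DSH) = √(2 × 57,900 × 218 × 22.5) ≈ 23832.730.

TC* ≈ €23,833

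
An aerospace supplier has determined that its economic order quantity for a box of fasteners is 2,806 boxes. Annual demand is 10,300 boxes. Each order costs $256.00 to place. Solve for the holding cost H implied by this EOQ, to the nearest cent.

The basic EOQ model gives Q* = √(2DS/H); rearrange for the unknown.
From Q* = √(2DS/H): H = 2DS / Q*² = 2 × 10,300 × 256 / 2,806² = 0.6698.

H ≈ $0.67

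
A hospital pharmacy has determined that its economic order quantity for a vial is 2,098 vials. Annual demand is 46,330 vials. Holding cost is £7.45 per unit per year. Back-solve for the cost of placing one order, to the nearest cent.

S ≈ £353.90

The basic EOQ model gives Q* = √(2DS/H); rearrange for the unknown.
From Q* = √(2DS/H): S = Q*²H / (2D) = 2,098² × 7.45 / (2 × 46,330) = 353.8954.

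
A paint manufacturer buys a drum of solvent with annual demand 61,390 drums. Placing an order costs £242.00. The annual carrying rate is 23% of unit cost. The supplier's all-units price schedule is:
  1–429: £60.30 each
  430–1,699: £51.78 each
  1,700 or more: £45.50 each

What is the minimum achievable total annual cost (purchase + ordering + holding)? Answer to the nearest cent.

Holding cost per unit per year at price C is H = 0.23·C.
For each price level, check whether its EOQ is feasible; otherwise the best quantity at that price is the breakpoint.
Tier 1 (£60.30): EOQ = 1463.7 exceeds tier's upper bound 429, so this tier is dominated.
EOQ at £51.78 = 1579.5 (feasible in tier 2): TC = 61,390×£51.78 + (61,390/1579.5)×242 + (1579.5/2)×0.23×£51.78 = £3,197,585.40.
EOQ at £45.50 = 1685.0 < 1700, so use break Q=1700: TC = 61,390×£45.50 + (61,390/1700.0)×242 + (1700.0/2)×0.23×£45.50 = £2,810,879.30.
Lowest total cost among the candidates is at Q = 1700.0.

TC* ≈ £2,810,879.30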